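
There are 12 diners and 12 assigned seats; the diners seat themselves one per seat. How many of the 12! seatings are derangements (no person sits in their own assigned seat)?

176214841

!12 = 12! · Σ_{k=0}^{12} (-1)^k/k!
= 12! - 12!/1! + 12!/2! - 12!/3! + 12!/4! - 12!/5! + 12!/6! - 12!/7! + 12!/8! - 12!/9! + 12!/10! - 12!/11! + 12!/12!
= 479001600 - 479001600 + 239500800 - 79833600 + 19958400 - 3991680 + 665280 - 95040 + 11880 - 1320 + 132 - 12 + 1
= 176214841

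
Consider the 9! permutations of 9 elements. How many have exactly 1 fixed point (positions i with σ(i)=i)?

Choose which one of the 9 is fixed: C(9,1) = 9.
The remaining 8 must be deranged: !8 = 14833.
Total: 9 × 14833 = 133497.

133497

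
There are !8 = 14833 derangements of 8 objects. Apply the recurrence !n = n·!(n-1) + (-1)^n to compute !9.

!9 = 9·14833 - 1 = 133496.

133496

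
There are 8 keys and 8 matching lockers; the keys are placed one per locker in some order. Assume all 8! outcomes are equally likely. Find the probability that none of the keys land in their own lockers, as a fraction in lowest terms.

2119/5760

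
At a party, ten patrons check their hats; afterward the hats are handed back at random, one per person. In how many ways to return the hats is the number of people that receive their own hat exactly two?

667485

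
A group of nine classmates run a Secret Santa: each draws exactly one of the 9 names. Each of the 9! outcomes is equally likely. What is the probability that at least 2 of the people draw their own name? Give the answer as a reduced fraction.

Favorable outcomes: Σ_{i≥2} C(9,i)·!(9-i) = 36·1854 + 84·265 + 126·44 + 126·9 + 84·2 + 36·1 + 9·0 + 1·1 = 95887.
Total outcomes: 9! = 362880.
Probability = 95887/362880 = 95887/362880.

95887/362880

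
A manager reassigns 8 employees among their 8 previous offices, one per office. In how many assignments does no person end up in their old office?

By inclusion-exclusion, !8 = Σ (-1)^k · 8!/k! for k=0..8
= 8! - 8!/1! + 8!/2! - 8!/3! + 8!/4! - 8!/5! + 8!/6! - 8!/7! + 8!/8!
= 40320 - 40320 + 20160 - 6720 + 1680 - 336 + 56 - 8 + 1
= 14833

14833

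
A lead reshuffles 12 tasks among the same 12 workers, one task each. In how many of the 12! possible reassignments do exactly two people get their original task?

88107426

Choose which 2 of the 12 are fixed: C(12,2) = 66.
The remaining 10 must be deranged: !10 = 1334961.
Total: 66 × 1334961 = 88107426.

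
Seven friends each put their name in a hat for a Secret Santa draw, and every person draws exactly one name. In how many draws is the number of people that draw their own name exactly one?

Choose which one of the 7 is fixed: C(7,1) = 7.
The remaining 6 must be deranged: !6 = 265.
Total: 7 × 265 = 1855.

1855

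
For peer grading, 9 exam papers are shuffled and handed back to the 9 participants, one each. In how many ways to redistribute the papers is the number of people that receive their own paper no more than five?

362675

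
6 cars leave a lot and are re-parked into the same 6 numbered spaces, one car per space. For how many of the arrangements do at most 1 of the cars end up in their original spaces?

# with exactly i fixed is C(6,i)·!(6-i); sum over i=0..1:
  i=0: C(6,0)·!6 = 1·265 = 265
  i=1: C(6,1)·!5 = 6·44 = 264
Total = 529.

529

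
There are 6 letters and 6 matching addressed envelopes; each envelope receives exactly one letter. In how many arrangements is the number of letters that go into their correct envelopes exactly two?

135

Choose which 2 of the 6 are fixed: C(6,2) = 15.
The remaining 4 must be deranged: !4 = 9.
Total: 15 × 9 = 135.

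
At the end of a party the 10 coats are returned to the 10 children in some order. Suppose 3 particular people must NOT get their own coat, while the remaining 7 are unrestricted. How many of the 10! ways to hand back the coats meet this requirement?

Let A_j be the event that the j-th constrained one is fixed. By inclusion-exclusion over the 3 events:
Σ_{j=0}^{3} (-1)^j C(3,j)(10-j)!
= C(3,0)·10! - C(3,1)·9! + C(3,2)·8! - C(3,3)·7!
= 3628800 - 1088640 + 120960 - 5040
= 2656080

2656080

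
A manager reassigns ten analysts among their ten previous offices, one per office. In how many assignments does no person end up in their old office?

1334961

Recurrence: !10 = 10·!9 + (-1)^10.
!10 = 10·133496 + 1 = 1334961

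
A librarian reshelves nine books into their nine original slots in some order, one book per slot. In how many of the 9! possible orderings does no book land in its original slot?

133496

Recurrence: !9 = 8·(!8 + !7).
!9 = 8·(14833 + 1854) = 8·16687 = 133496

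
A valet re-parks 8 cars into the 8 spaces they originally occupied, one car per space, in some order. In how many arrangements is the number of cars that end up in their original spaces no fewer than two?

10655

Sum C(8,i)·!(8-i) for i = 2..8:
  i=2: C(8,2)·!6 = 28·265 = 7420
  i=3: C(8,3)·!5 = 56·44 = 2464
  i=4: C(8,4)·!4 = 70·9 = 630
  i=5: C(8,5)·!3 = 56·2 = 112
  i=6: C(8,6)·!2 = 28·1 = 28
  i=7: C(8,7)·!1 = 8·0 = 0
  i=8: C(8,8)·!0 = 1·1 = 1
Total = 10655.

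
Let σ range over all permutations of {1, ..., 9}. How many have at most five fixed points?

362675

# with exactly i fixed is C(9,i)·!(9-i); sum over i=0..5:
  i=0: C(9,0)·!9 = 1·133496 = 133496
  i=1: C(9,1)·!8 = 9·14833 = 133497
  i=2: C(9,2)·!7 = 36·1854 = 66744
  i=3: C(9,3)·!6 = 84·265 = 22260
  i=4: C(9,4)·!5 = 126·44 = 5544
  i=5: C(9,5)·!4 = 126·9 = 1134
Total = 362675.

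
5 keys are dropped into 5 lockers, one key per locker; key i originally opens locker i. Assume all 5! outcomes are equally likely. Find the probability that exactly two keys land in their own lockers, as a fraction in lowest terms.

1/6

Favorable outcomes: C(5,2)·!3 = 10·2 = 20.
Total outcomes: 5! = 120.
Probability = 20/120 = 1/6.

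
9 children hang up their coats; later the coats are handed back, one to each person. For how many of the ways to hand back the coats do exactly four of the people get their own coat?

5544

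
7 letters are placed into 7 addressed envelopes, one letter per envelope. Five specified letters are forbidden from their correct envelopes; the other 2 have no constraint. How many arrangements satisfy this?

2428

Let A_j be the event that the j-th constrained one is fixed. By inclusion-exclusion over the 5 events:
Σ_{j=0}^{5} (-1)^j C(5,j)(7-j)!
= C(5,0)·7! - C(5,1)·6! + C(5,2)·5! - C(5,3)·4! + C(5,4)·3! - C(5,5)·2!
= 5040 - 3600 + 1200 - 240 + 30 - 2
= 2428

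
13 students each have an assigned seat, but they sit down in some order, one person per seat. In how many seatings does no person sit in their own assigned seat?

The number of derangements of 13 is !13 = Σ_{k=0}^{13} (-1)^k·13!/k!
= 13! - 13!/1! + 13!/2! - 13!/3! + 13!/4! - 13!/5! + 13!/6! - 13!/7! + 13!/8! - 13!/9! + 13!/10! - 13!/11! + 13!/12! - 13!/13!
= 6227020800 - 6227020800 + 3113510400 - 1037836800 + 259459200 - 51891840 + 8648640 - 1235520 + 154440 - 17160 + 1716 - 156 + 13 - 1
= 2290792932

2290792932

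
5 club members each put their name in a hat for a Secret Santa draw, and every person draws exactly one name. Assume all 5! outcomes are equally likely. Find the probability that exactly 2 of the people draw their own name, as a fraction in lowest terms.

Favorable outcomes: C(5,2)·!3 = 10·2 = 20.
Total outcomes: 5! = 120.
Probability = 20/120 = 1/6.

1/6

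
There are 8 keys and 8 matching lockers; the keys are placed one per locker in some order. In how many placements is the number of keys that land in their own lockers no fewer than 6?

Sum C(8,i)·!(8-i) for i = 6..8:
  i=6: C(8,6)·!2 = 28·1 = 28
  i=7: C(8,7)·!1 = 8·0 = 0
  i=8: C(8,8)·!0 = 1·1 = 1
Total = 29.

29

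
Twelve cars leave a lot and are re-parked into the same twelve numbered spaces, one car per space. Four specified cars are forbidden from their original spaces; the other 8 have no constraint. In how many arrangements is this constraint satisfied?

Inclusion-exclusion on the 4 forbidden self-matches:
Σ_{j=0}^{4} (-1)^j C(4,j)(12-j)!
= C(4,0)·12! - C(4,1)·11! + C(4,2)·10! - C(4,3)·9! + C(4,4)·8!
= 479001600 - 159667200 + 21772800 - 1451520 + 40320
= 339696000

339696000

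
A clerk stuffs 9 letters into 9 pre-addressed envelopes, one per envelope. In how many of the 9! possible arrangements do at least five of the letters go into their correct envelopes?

1339

# with exactly i fixed is C(9,i)·!(9-i); sum over i=5..9:
  i=5: C(9,5)·!4 = 126·9 = 1134
  i=6: C(9,6)·!3 = 84·2 = 168
  i=7: C(9,7)·!2 = 36·1 = 36
  i=8: C(9,8)·!1 = 9·0 = 0
  i=9: C(9,9)·!0 = 1·1 = 1
Total = 1339.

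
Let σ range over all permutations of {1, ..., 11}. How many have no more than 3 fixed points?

Sum C(11,i)·!(11-i) for i = 0..3:
  i=0: C(11,0)·!11 = 1·14684570 = 14684570
  i=1: C(11,1)·!10 = 11·1334961 = 14684571
  i=2: C(11,2)·!9 = 55·133496 = 7342280
  i=3: C(11,3)·!8 = 165·14833 = 2447445
Total = 39158866.

39158866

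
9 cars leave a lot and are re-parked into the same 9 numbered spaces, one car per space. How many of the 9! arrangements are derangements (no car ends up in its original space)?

133496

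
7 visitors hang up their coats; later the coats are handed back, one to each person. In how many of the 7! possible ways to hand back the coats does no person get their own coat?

!7 is the nearest integer to 7!/e.
7! = 5040, and 5040/e ≈ 1854.11, so !7 = 1854.

1854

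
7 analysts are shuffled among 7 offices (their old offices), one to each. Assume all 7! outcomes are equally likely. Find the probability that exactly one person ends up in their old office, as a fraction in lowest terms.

53/144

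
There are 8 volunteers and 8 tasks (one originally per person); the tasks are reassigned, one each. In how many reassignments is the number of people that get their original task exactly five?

112

Pick the 5 fixed positions: C(8,5) = 56 ways.
The remaining 3 must be deranged: !3 = 2.
Total: 56 × 2 = 112.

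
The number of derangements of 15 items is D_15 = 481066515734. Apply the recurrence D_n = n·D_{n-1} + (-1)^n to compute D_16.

7697064251745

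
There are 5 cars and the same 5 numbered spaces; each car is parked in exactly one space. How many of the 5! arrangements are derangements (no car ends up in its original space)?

Use !n = n·!(n-1) + (-1)^n.
!5 = 5·9 - 1 = 44

44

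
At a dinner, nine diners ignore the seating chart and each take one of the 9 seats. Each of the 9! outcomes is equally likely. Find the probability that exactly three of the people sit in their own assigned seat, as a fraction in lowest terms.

Favorable outcomes: C(9,3)·!6 = 84·265 = 22260.
Total outcomes: 9! = 362880.
Probability = 22260/362880 = 53/864.

53/864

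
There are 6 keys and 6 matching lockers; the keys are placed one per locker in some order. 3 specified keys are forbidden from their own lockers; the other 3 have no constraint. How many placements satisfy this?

426

Let A_j be the event that the j-th constrained one is fixed. By inclusion-exclusion over the 3 events:
Σ_{j=0}^{3} (-1)^j C(3,j)(6-j)!
= C(3,0)·6! - C(3,1)·5! + C(3,2)·4! - C(3,3)·3!
= 720 - 360 + 72 - 6
= 426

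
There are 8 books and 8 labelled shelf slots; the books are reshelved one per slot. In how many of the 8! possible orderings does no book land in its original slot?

14833

!8 is the nearest integer to 8!/e.
8! = 40320, and 40320/e ≈ 14832.90, so !8 = 14833.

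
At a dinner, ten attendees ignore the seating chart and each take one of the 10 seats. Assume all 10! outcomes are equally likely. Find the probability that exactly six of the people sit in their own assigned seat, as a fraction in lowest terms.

Favorable outcomes: C(10,6)·!4 = 210·9 = 1890.
Total outcomes: 10! = 3628800.
Probability = 1890/3628800 = 1/1920.

1/1920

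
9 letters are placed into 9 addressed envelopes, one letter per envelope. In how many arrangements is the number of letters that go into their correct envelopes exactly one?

133497

Pick the single fixed position: C(9,1) = 9 ways.
The remaining 8 must be deranged: !8 = 14833.
Total: 9 × 14833 = 133497.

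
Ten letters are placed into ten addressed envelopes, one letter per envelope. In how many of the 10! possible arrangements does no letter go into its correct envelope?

1334961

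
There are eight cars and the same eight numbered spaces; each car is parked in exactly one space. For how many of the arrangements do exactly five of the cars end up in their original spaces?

Pick the 5 fixed positions: C(8,5) = 56 ways.
The other 3 form a derangement: !3 = 2.
Total: 56 × 2 = 112.

112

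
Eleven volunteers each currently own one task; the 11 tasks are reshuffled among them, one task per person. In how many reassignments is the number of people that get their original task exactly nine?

55

Choose which 9 of the 11 are fixed: C(11,9) = 55.
The remaining 2 must be deranged: !2 = 1.
Total: 55 × 1 = 55.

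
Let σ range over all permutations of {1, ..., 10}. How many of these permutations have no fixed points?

!10 = 10! · Σ_{k=0}^{10} (-1)^k/k!
= 10! - 10!/1! + 10!/2! - 10!/3! + 10!/4! - 10!/5! + 10!/6! - 10!/7! + 10!/8! - 10!/9! + 10!/10!
= 3628800 - 3628800 + 1814400 - 604800 + 151200 - 30240 + 5040 - 720 + 90 - 10 + 1
= 1334961

1334961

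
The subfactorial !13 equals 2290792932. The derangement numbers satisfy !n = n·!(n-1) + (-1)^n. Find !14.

32071101049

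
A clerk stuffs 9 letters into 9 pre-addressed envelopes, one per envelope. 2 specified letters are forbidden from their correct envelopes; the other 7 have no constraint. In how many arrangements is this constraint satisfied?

287280

Let A_j be the event that the j-th constrained one is fixed. By inclusion-exclusion over the 2 events:
Σ_{j=0}^{2} (-1)^j C(2,j)(9-j)!
= C(2,0)·9! - C(2,1)·8! + C(2,2)·7!
= 362880 - 80640 + 5040
= 287280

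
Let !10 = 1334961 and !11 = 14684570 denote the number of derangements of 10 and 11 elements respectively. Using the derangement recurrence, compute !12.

!12 = (12-1)·(!11 + !10) = 11·(14684570 + 1334961) = 11·16019531 = 176214841.

176214841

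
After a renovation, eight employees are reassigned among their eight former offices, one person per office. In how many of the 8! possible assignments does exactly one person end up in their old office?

14832

Choose which one of the 8 is fixed: C(8,1) = 8.
The remaining 7 must be deranged: !7 = 1854.
Total: 8 × 1854 = 14832.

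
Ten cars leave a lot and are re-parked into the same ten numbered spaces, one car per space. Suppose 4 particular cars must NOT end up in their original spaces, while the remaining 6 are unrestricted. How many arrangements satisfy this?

2399760

Inclusion-exclusion on the 4 forbidden self-matches:
Σ_{j=0}^{4} (-1)^j C(4,j)(10-j)!
= C(4,0)·10! - C(4,1)·9! + C(4,2)·8! - C(4,3)·7! + C(4,4)·6!
= 3628800 - 1451520 + 241920 - 20160 + 720
= 2399760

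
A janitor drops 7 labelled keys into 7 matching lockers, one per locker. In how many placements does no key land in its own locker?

1854

!7 is the nearest integer to 7!/e.
7! = 5040, and 5040/e ≈ 1854.11, so !7 = 1854.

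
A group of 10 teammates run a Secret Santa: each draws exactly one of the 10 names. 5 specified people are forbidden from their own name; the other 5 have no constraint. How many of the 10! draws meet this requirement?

2170680

Let A_j be the event that the j-th constrained one is fixed. By inclusion-exclusion over the 5 events:
Σ_{j=0}^{5} (-1)^j C(5,j)(10-j)!
= C(5,0)·10! - C(5,1)·9! + C(5,2)·8! - C(5,3)·7! + C(5,4)·6! - C(5,5)·5!
= 3628800 - 1814400 + 403200 - 50400 + 3600 - 120
= 2170680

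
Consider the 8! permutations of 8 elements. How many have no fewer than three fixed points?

# with exactly i fixed is C(8,i)·!(8-i); sum over i=3..8:
  i=3: C(8,3)·!5 = 56·44 = 2464
  i=4: C(8,4)·!4 = 70·9 = 630
  i=5: C(8,5)·!3 = 56·2 = 112
  i=6: C(8,6)·!2 = 28·1 = 28
  i=7: C(8,7)·!1 = 8·0 = 0
  i=8: C(8,8)·!0 = 1·1 = 1
Total = 3235.

3235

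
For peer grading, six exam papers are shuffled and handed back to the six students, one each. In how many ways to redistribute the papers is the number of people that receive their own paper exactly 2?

135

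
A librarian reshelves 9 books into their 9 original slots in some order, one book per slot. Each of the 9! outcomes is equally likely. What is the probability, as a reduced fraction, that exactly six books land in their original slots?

1/2160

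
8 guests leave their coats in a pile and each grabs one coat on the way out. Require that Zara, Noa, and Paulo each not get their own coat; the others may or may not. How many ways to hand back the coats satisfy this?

Inclusion-exclusion on the 3 forbidden self-matches:
Σ_{j=0}^{3} (-1)^j C(3,j)(8-j)!
= C(3,0)·8! - C(3,1)·7! + C(3,2)·6! - C(3,3)·5!
= 40320 - 15120 + 2160 - 120
= 27240

27240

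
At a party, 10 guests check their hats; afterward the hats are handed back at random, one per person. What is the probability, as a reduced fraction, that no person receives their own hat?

16481/44800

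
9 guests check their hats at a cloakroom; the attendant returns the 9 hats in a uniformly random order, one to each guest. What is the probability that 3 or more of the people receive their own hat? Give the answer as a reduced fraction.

Favorable outcomes: Σ_{i≥3} C(9,i)·!(9-i) = 84·265 + 126·44 + 126·9 + 84·2 + 36·1 + 9·0 + 1·1 = 29143.
Total outcomes: 9! = 362880.
Probability = 29143/362880 = 29143/362880.

29143/362880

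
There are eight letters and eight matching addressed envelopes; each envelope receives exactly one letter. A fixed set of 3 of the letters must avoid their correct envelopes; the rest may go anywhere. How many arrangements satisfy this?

27240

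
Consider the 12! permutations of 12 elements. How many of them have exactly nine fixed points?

Pick the 9 fixed positions: C(12,9) = 220 ways.
The other 3 form a derangement: !3 = 2.
Total: 220 × 2 = 440.

440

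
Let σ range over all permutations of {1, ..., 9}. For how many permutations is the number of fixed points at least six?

205

# with exactly i fixed is C(9,i)·!(9-i); sum over i=6..9:
  i=6: C(9,6)·!3 = 84·2 = 168
  i=7: C(9,7)·!2 = 36·1 = 36
  i=8: C(9,8)·!1 = 9·0 = 0
  i=9: C(9,9)·!0 = 1·1 = 1
Total = 205.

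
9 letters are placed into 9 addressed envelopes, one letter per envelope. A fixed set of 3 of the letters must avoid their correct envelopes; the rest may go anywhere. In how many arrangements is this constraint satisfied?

256320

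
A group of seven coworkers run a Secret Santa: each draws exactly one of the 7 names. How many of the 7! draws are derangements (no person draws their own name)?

1854

Recurrence: !7 = 6·(!6 + !5).
!7 = 6·(265 + 44) = 6·309 = 1854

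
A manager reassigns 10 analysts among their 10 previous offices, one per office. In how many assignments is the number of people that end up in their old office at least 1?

2293839

Sum C(10,i)·!(10-i) for i = 1..10:
  i=1: C(10,1)·!9 = 10·133496 = 1334960
  i=2: C(10,2)·!8 = 45·14833 = 667485
  i=3: C(10,3)·!7 = 120·1854 = 222480
  i=4: C(10,4)·!6 = 210·265 = 55650
  i=5: C(10,5)·!5 = 252·44 = 11088
  i=6: C(10,6)·!4 = 210·9 = 1890
  i=7: C(10,7)·!3 = 120·2 = 240
  i=8: C(10,8)·!2 = 45·1 = 45
  i=9: C(10,9)·!1 = 10·0 = 0
  i=10: C(10,10)·!0 = 1·1 = 1
Total = 2293839.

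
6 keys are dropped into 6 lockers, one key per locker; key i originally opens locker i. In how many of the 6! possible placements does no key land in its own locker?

265

Use !n = (n-1)(!(n-1) + !(n-2)).
!6 = 5·(44 + 9) = 5·53 = 265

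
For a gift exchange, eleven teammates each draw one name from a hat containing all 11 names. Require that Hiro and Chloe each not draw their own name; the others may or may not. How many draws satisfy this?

33022080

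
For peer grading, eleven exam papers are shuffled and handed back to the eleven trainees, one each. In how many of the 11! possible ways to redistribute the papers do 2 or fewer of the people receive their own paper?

36711421

Sum C(11,i)·!(11-i) for i = 0..2:
  i=0: C(11,0)·!11 = 1·14684570 = 14684570
  i=1: C(11,1)·!10 = 11·1334961 = 14684571
  i=2: C(11,2)·!9 = 55·133496 = 7342280
Total = 36711421.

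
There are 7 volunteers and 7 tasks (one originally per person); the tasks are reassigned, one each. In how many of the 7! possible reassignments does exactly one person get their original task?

Pick the single fixed position: C(7,1) = 7 ways.
The other 6 form a derangement: !6 = 265.
Total: 7 × 265 = 1855.

1855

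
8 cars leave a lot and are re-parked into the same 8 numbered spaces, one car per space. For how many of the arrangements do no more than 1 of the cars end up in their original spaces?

29665

# with exactly i fixed is C(8,i)·!(8-i); sum over i=0..1:
  i=0: C(8,0)·!8 = 1·14833 = 14833
  i=1: C(8,1)·!7 = 8·1854 = 14832
Total = 29665.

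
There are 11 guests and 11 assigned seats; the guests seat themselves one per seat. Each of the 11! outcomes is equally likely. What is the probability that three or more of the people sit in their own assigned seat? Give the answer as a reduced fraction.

3205379/39916800

Favorable outcomes: Σ_{i≥3} C(11,i)·!(11-i) = 165·14833 + 330·1854 + 462·265 + 462·44 + 330·9 + 165·2 + 55·1 + 11·0 + 1·1 = 3205379.
Total outcomes: 11! = 39916800.
Probability = 3205379/39916800 = 3205379/39916800.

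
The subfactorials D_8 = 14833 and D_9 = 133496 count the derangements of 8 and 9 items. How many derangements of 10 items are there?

1334961

D_10 = (10-1)·(D_9 + D_8) = 9·(133496 + 14833) = 9·148329 = 1334961.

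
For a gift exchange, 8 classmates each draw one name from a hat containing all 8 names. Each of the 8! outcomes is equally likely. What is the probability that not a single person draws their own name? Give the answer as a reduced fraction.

2119/5760

Favorable outcomes: !8 = 14833.
Total outcomes: 8! = 40320.
Probability = 14833/40320 = 2119/5760.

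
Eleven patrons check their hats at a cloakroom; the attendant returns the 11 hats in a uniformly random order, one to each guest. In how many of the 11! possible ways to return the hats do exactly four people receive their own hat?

611820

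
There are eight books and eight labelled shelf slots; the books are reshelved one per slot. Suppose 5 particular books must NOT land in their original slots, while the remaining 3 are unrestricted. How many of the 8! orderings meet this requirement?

21234

Inclusion-exclusion on the 5 forbidden self-matches:
Σ_{j=0}^{5} (-1)^j C(5,j)(8-j)!
= C(5,0)·8! - C(5,1)·7! + C(5,2)·6! - C(5,3)·5! + C(5,4)·4! - C(5,5)·3!
= 40320 - 25200 + 7200 - 1200 + 120 - 6
= 21234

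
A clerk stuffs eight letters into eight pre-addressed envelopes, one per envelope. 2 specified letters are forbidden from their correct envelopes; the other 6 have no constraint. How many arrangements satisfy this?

Inclusion-exclusion on the 2 forbidden self-matches:
Σ_{j=0}^{2} (-1)^j C(2,j)(8-j)!
= C(2,0)·8! - C(2,1)·7! + C(2,2)·6!
= 40320 - 10080 + 720
= 30960

30960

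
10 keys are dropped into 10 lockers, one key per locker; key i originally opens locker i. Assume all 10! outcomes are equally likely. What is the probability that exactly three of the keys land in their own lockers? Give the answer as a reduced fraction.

103/1680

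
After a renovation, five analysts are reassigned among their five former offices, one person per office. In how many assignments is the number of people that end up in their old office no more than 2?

109

# with exactly i fixed is C(5,i)·!(5-i); sum over i=0..2:
  i=0: C(5,0)·!5 = 1·44 = 44
  i=1: C(5,1)·!4 = 5·9 = 45
  i=2: C(5,2)·!3 = 10·2 = 20
Total = 109.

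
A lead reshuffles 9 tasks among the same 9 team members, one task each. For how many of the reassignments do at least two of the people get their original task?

95887

Sum C(9,i)·!(9-i) for i = 2..9:
  i=2: C(9,2)·!7 = 36·1854 = 66744
  i=3: C(9,3)·!6 = 84·265 = 22260
  i=4: C(9,4)·!5 = 126·44 = 5544
  i=5: C(9,5)·!4 = 126·9 = 1134
  i=6: C(9,6)·!3 = 84·2 = 168
  i=7: C(9,7)·!2 = 36·1 = 36
  i=8: C(9,8)·!1 = 9·0 = 0
  i=9: C(9,9)·!0 = 1·1 = 1
Total = 95887.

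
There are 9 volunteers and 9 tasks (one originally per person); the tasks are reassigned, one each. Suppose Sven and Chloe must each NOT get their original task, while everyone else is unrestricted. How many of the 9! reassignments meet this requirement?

287280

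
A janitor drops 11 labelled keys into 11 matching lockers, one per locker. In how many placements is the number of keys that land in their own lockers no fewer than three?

3205379

# with exactly i fixed is C(11,i)·!(11-i); sum over i=3..11:
  i=3: C(11,3)·!8 = 165·14833 = 2447445
  i=4: C(11,4)·!7 = 330·1854 = 611820
  i=5: C(11,5)·!6 = 462·265 = 122430
  i=6: C(11,6)·!5 = 462·44 = 20328
  i=7: C(11,7)·!4 = 330·9 = 2970
  i=8: C(11,8)·!3 = 165·2 = 330
  i=9: C(11,9)·!2 = 55·1 = 55
  i=10: C(11,10)·!1 = 11·0 = 0
  i=11: C(11,11)·!0 = 1·1 = 1
Total = 3205379.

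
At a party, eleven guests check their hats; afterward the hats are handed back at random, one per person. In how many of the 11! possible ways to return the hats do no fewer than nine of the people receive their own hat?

56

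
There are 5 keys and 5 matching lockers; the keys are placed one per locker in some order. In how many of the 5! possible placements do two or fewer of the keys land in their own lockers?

# with exactly i fixed is C(5,i)·!(5-i); sum over i=0..2:
  i=0: C(5,0)·!5 = 1·44 = 44
  i=1: C(5,1)·!4 = 5·9 = 45
  i=2: C(5,2)·!3 = 10·2 = 20
Total = 109.

109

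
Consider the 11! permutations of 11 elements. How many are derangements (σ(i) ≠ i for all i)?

Use !n = (n-1)(!(n-1) + !(n-2)).
!11 = 10·(1334961 + 133496) = 10·1468457 = 14684570

14684570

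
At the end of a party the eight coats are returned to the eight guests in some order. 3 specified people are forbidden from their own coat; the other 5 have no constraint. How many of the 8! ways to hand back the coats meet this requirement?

27240

Inclusion-exclusion on the 3 forbidden self-matches:
Σ_{j=0}^{3} (-1)^j C(3,j)(8-j)!
= C(3,0)·8! - C(3,1)·7! + C(3,2)·6! - C(3,3)·5!
= 40320 - 15120 + 2160 - 120
= 27240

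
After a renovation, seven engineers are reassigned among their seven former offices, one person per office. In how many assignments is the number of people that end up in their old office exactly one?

Choose which one of the 7 is fixed: C(7,1) = 7.
The other 6 form a derangement: !6 = 265.
Total: 7 × 265 = 1855.

1855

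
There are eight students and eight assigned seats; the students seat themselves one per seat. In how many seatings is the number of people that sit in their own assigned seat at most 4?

# with exactly i fixed is C(8,i)·!(8-i); sum over i=0..4:
  i=0: C(8,0)·!8 = 1·14833 = 14833
  i=1: C(8,1)·!7 = 8·1854 = 14832
  i=2: C(8,2)·!6 = 28·265 = 7420
  i=3: C(8,3)·!5 = 56·44 = 2464
  i=4: C(8,4)·!4 = 70·9 = 630
Total = 40179.

40179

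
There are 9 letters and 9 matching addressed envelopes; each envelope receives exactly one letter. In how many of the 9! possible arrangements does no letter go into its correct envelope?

By inclusion-exclusion, !9 = Σ (-1)^k · 9!/k! for k=0..9
= 9! - 9!/1! + 9!/2! - 9!/3! + 9!/4! - 9!/5! + 9!/6! - 9!/7! + 9!/8! - 9!/9!
= 362880 - 362880 + 181440 - 60480 + 15120 - 3024 + 504 - 72 + 9 - 1
= 133496

133496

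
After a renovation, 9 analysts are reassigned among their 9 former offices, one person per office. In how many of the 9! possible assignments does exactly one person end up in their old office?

133497

Pick the single fixed position: C(9,1) = 9 ways.
The remaining 8 must be deranged: !8 = 14833.
Total: 9 × 14833 = 133497.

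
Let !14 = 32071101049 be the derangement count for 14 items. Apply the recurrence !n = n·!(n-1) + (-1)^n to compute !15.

!15 = 15·32071101049 - 1 = 481066515734.

481066515734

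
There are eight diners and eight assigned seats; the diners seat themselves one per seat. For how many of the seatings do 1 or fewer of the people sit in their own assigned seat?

29665

Sum C(8,i)·!(8-i) for i = 0..1:
  i=0: C(8,0)·!8 = 1·14833 = 14833
  i=1: C(8,1)·!7 = 8·1854 = 14832
Total = 29665.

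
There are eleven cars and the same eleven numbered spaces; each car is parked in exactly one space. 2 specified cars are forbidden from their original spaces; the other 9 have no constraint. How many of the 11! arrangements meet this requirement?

33022080

Inclusion-exclusion on the 2 forbidden self-matches:
Σ_{j=0}^{2} (-1)^j C(2,j)(11-j)!
= C(2,0)·11! - C(2,1)·10! + C(2,2)·9!
= 39916800 - 7257600 + 362880
= 33022080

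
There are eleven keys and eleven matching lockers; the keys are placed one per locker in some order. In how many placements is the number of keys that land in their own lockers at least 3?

3205379

Sum C(11,i)·!(11-i) for i = 3..11:
  i=3: C(11,3)·!8 = 165·14833 = 2447445
  i=4: C(11,4)·!7 = 330·1854 = 611820
  i=5: C(11,5)·!6 = 462·265 = 122430
  i=6: C(11,6)·!5 = 462·44 = 20328
  i=7: C(11,7)·!4 = 330·9 = 2970
  i=8: C(11,8)·!3 = 165·2 = 330
  i=9: C(11,9)·!2 = 55·1 = 55
  i=10: C(11,10)·!1 = 11·0 = 0
  i=11: C(11,11)·!0 = 1·1 = 1
Total = 3205379.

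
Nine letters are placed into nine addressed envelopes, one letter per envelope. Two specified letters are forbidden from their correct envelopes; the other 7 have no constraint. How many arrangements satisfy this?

Let A_j be the event that the j-th constrained one is fixed. By inclusion-exclusion over the 2 events:
Σ_{j=0}^{2} (-1)^j C(2,j)(9-j)!
= C(2,0)·9! - C(2,1)·8! + C(2,2)·7!
= 362880 - 80640 + 5040
= 287280

287280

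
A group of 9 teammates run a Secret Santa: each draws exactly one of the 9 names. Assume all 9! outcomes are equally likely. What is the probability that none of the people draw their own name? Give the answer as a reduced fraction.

16687/45360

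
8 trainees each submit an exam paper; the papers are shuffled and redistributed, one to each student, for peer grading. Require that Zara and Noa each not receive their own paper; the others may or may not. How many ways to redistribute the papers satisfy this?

30960

Inclusion-exclusion on the 2 forbidden self-matches:
Σ_{j=0}^{2} (-1)^j C(2,j)(8-j)!
= C(2,0)·8! - C(2,1)·7! + C(2,2)·6!
= 40320 - 10080 + 720
= 30960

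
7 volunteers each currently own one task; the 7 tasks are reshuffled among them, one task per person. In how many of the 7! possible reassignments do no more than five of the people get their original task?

5039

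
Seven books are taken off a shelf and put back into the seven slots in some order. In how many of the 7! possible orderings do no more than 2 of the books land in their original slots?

Sum C(7,i)·!(7-i) for i = 0..2:
  i=0: C(7,0)·!7 = 1·1854 = 1854
  i=1: C(7,1)·!6 = 7·265 = 1855
  i=2: C(7,2)·!5 = 21·44 = 924
Total = 4633.

4633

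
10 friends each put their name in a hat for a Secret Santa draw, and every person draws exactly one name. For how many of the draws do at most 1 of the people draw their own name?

Sum C(10,i)·!(10-i) for i = 0..1:
  i=0: C(10,0)·!10 = 1·1334961 = 1334961
  i=1: C(10,1)·!9 = 10·133496 = 1334960
Total = 2669921.

2669921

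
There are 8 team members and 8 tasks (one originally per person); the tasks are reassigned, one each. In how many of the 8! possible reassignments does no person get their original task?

14833

Recurrence: !8 = 8·!7 + (-1)^8.
!8 = 8·1854 + 1 = 14833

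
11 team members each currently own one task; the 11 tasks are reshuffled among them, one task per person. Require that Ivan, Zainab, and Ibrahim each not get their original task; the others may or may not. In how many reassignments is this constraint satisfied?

30078720

Inclusion-exclusion on the 3 forbidden self-matches:
Σ_{j=0}^{3} (-1)^j C(3,j)(11-j)!
= C(3,0)·11! - C(3,1)·10! + C(3,2)·9! - C(3,3)·8!
= 39916800 - 10886400 + 1088640 - 40320
= 30078720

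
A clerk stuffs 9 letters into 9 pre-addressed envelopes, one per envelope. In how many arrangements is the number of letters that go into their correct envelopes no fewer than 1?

229384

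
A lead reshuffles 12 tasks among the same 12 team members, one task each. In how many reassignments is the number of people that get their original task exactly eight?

4455

Choose which 8 of the 12 are fixed: C(12,8) = 495.
The other 4 form a derangement: !4 = 9.
Total: 495 × 9 = 4455.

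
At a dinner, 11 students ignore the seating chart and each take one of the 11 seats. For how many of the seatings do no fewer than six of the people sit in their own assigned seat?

Sum C(11,i)·!(11-i) for i = 6..11:
  i=6: C(11,6)·!5 = 462·44 = 20328
  i=7: C(11,7)·!4 = 330·9 = 2970
  i=8: C(11,8)·!3 = 165·2 = 330
  i=9: C(11,9)·!2 = 55·1 = 55
  i=10: C(11,10)·!1 = 11·0 = 0
  i=11: C(11,11)·!0 = 1·1 = 1
Total = 23684.

23684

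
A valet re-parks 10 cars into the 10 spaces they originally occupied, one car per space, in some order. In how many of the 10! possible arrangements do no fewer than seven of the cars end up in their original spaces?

# with exactly i fixed is C(10,i)·!(10-i); sum over i=7..10:
  i=7: C(10,7)·!3 = 120·2 = 240
  i=8: C(10,8)·!2 = 45·1 = 45
  i=9: C(10,9)·!1 = 10·0 = 0
  i=10: C(10,10)·!0 = 1·1 = 1
Total = 286.

286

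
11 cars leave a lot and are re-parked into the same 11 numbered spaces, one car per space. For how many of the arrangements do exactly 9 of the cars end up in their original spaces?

55

Pick the 9 fixed positions: C(11,9) = 55 ways.
The other 2 form a derangement: !2 = 1.
Total: 55 × 1 = 55.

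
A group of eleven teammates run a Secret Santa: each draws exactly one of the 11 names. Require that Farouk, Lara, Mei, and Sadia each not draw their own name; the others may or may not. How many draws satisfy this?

27422640

Let A_j be the event that the j-th constrained one is fixed. By inclusion-exclusion over the 4 events:
Σ_{j=0}^{4} (-1)^j C(4,j)(11-j)!
= C(4,0)·11! - C(4,1)·10! + C(4,2)·9! - C(4,3)·8! + C(4,4)·7!
= 39916800 - 14515200 + 2177280 - 161280 + 5040
= 27422640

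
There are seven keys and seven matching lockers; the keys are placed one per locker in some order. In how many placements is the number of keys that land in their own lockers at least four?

92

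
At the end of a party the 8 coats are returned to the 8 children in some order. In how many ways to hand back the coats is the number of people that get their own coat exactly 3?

2464

Pick the 3 fixed positions: C(8,3) = 56 ways.
The other 5 form a derangement: !5 = 44.
Total: 56 × 44 = 2464.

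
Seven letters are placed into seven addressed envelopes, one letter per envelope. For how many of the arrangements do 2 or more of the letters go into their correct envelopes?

1331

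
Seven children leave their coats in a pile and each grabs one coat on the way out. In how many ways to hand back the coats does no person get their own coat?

1854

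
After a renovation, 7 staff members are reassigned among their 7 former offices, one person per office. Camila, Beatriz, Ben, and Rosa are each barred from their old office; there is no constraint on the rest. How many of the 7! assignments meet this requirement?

Inclusion-exclusion on the 4 forbidden self-matches:
Σ_{j=0}^{4} (-1)^j C(4,j)(7-j)!
= C(4,0)·7! - C(4,1)·6! + C(4,2)·5! - C(4,3)·4! + C(4,4)·3!
= 5040 - 2880 + 720 - 96 + 6
= 2790

2790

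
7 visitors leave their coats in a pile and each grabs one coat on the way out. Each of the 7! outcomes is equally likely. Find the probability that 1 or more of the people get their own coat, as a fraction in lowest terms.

177/280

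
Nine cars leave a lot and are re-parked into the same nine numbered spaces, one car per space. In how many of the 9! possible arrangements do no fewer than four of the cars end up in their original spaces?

6883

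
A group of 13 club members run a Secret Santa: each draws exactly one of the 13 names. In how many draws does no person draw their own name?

2290792932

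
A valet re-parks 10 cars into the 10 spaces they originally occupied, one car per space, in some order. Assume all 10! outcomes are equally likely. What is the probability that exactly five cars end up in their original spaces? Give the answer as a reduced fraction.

Favorable outcomes: C(10,5)·!5 = 252·44 = 11088.
Total outcomes: 10! = 3628800.
Probability = 11088/3628800 = 11/3600.

11/3600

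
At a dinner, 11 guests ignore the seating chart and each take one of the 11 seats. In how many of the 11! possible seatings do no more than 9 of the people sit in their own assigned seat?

# with exactly i fixed is C(11,i)·!(11-i); sum over i=0..9:
  i=0: C(11,0)·!11 = 1·14684570 = 14684570
  i=1: C(11,1)·!10 = 11·1334961 = 14684571
  i=2: C(11,2)·!9 = 55·133496 = 7342280
  i=3: C(11,3)·!8 = 165·14833 = 2447445
  i=4: C(11,4)·!7 = 330·1854 = 611820
  i=5: C(11,5)·!6 = 462·265 = 122430
  i=6: C(11,6)·!5 = 462·44 = 20328
  i=7: C(11,7)·!4 = 330·9 = 2970
  i=8: C(11,8)·!3 = 165·2 = 330
  i=9: C(11,9)·!2 = 55·1 = 55
Total = 39916799.

39916799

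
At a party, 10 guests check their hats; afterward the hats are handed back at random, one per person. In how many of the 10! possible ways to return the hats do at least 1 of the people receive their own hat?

2293839

Sum C(10,i)·!(10-i) for i = 1..10:
  i=1: C(10,1)·!9 = 10·133496 = 1334960
  i=2: C(10,2)·!8 = 45·14833 = 667485
  i=3: C(10,3)·!7 = 120·1854 = 222480
  i=4: C(10,4)·!6 = 210·265 = 55650
  i=5: C(10,5)·!5 = 252·44 = 11088
  i=6: C(10,6)·!4 = 210·9 = 1890
  i=7: C(10,7)·!3 = 120·2 = 240
  i=8: C(10,8)·!2 = 45·1 = 45
  i=9: C(10,9)·!1 = 10·0 = 0
  i=10: C(10,10)·!0 = 1·1 = 1
Total = 2293839.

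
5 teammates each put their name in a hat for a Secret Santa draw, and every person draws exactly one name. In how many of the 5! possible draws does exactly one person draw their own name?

Choose which one of the 5 is fixed: C(5,1) = 5.
The remaining 4 must be deranged: !4 = 9.
Total: 5 × 9 = 45.

45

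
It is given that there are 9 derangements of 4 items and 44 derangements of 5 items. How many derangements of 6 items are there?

265

!6 = (6-1)·(!5 + !4) = 5·(44 + 9) = 5·53 = 265.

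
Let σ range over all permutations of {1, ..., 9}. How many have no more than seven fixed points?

# with exactly i fixed is C(9,i)·!(9-i); sum over i=0..7:
  i=0: C(9,0)·!9 = 1·133496 = 133496
  i=1: C(9,1)·!8 = 9·14833 = 133497
  i=2: C(9,2)·!7 = 36·1854 = 66744
  i=3: C(9,3)·!6 = 84·265 = 22260
  i=4: C(9,4)·!5 = 126·44 = 5544
  i=5: C(9,5)·!4 = 126·9 = 1134
  i=6: C(9,6)·!3 = 84·2 = 168
  i=7: C(9,7)·!2 = 36·1 = 36
Total = 362879.

362879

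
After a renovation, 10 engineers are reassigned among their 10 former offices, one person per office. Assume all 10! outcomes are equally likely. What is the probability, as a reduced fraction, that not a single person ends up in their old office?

Favorable outcomes: !10 = 1334961.
Total outcomes: 10! = 3628800.
Probability = 1334961/3628800 = 16481/44800.

16481/44800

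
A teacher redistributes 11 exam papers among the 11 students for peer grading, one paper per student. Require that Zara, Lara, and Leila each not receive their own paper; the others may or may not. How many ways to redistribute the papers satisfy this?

Let A_j be the event that the j-th constrained one is fixed. By inclusion-exclusion over the 3 events:
Σ_{j=0}^{3} (-1)^j C(3,j)(11-j)!
= C(3,0)·11! - C(3,1)·10! + C(3,2)·9! - C(3,3)·8!
= 39916800 - 10886400 + 1088640 - 40320
= 30078720

30078720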